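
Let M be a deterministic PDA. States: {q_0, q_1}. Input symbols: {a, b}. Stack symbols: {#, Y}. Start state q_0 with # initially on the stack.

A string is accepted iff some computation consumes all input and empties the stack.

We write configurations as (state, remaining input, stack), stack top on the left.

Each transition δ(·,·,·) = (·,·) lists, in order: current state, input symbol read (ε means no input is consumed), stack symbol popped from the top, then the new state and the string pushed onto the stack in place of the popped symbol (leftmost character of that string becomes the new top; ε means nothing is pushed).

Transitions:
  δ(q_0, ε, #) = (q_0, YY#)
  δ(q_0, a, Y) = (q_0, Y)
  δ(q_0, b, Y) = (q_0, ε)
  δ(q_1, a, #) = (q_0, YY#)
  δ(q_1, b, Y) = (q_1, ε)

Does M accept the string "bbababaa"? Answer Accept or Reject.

(q_0, bbababaa, #)
  ε-move, top #: go to q_0, push YY# → (q_0, bbababaa, YY#)
  read b, top Y: go to q_0, push ε → (q_0, bababaa, Y#)
  read b, top Y: go to q_0, push ε → (q_0, ababaa, #)
  ε-move, top #: go to q_0, push YY# → (q_0, ababaa, YY#)
  read a, top Y: go to q_0, push Y → (q_0, babaa, YY#)
  read b, top Y: go to q_0, push ε → (q_0, abaa, Y#)
  read a, top Y: go to q_0, push Y → (q_0, baa, Y#)
  read b, top Y: go to q_0, push ε → (q_0, aa, #)
  ε-move, top #: go to q_0, push YY# → (q_0, aa, YY#)
  read a, top Y: go to q_0, push Y → (q_0, a, YY#)
  read a, top Y: go to q_0, push Y → (q_0, ε, YY#)
All input consumed; stack is YY#, not empty, and no further ε-move applies.

Reject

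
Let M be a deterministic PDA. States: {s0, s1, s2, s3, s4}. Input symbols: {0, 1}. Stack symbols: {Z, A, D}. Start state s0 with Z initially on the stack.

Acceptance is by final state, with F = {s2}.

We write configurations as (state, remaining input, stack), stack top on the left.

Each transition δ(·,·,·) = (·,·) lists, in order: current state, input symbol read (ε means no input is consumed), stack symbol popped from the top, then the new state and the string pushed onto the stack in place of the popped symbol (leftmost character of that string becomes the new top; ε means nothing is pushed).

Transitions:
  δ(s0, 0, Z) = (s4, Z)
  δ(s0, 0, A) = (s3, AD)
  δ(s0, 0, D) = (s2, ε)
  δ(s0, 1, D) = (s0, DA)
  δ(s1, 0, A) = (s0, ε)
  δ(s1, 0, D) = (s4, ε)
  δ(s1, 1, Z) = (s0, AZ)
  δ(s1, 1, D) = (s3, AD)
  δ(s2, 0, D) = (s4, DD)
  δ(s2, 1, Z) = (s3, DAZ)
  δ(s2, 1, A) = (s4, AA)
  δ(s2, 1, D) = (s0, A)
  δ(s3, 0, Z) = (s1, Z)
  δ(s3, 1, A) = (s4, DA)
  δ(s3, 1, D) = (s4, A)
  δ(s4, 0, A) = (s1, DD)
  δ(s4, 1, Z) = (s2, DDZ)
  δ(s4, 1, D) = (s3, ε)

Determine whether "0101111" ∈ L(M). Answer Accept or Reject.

Reject

(s0, 0101111, Z) ⊢ (s4, 101111, Z) ⊢ (s2, 01111, DDZ) ⊢ (s4, 1111, DDDZ) ⊢ (s3, 111, DDZ) ⊢ (s4, 11, ADZ)
No transition applies at (s4, 11, ADZ); input not fully consumed.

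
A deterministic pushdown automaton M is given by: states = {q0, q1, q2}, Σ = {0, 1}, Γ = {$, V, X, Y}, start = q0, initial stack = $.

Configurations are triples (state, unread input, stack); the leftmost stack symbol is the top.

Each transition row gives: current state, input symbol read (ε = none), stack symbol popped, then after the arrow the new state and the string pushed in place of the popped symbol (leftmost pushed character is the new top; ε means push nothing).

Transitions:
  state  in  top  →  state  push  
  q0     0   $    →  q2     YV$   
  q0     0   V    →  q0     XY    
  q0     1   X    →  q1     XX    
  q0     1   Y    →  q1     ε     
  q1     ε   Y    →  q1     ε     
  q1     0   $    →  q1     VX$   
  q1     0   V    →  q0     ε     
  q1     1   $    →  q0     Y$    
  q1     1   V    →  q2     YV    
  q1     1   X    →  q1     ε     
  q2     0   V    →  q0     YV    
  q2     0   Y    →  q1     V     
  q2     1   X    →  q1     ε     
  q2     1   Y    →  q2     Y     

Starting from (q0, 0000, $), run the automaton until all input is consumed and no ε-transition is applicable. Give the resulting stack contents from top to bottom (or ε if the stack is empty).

XY$

(q0, 0000, $)
  read 0, top $: go to q2, push YV$ → (q2, 000, YV$)
  read 0, top Y: go to q1, push V → (q1, 00, VV$)
  read 0, top V: go to q0, push ε → (q0, 0, V$)
  read 0, top V: go to q0, push XY → (q0, ε, XY$)
All input consumed in state q0 with stack XY$.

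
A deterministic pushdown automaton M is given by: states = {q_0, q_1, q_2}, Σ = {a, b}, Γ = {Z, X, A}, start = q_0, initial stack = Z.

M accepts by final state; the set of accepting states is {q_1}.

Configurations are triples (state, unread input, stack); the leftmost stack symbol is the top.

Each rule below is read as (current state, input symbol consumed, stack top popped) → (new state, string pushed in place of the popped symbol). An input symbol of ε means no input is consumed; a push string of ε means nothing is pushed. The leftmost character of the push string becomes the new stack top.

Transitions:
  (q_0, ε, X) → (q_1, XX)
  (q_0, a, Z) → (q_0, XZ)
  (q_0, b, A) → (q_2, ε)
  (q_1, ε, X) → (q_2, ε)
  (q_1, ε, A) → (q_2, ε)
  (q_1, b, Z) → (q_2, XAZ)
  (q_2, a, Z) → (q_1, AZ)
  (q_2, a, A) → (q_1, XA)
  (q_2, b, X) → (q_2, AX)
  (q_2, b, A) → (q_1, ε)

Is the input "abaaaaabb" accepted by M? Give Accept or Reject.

(q_0, abaaaaabb, Z)
  read a, top Z: go to q_0, push XZ → (q_0, baaaaabb, XZ)
  ε-move, top X: go to q_1, push XX → (q_1, baaaaabb, XXZ)
  ε-move, top X: go to q_2, push ε → (q_2, baaaaabb, XZ)
  read b, top X: go to q_2, push AX → (q_2, aaaaabb, AXZ)
  read a, top A: go to q_1, push XA → (q_1, aaaabb, XAXZ)
  ε-move, top X: go to q_2, push ε → (q_2, aaaabb, AXZ)
  read a, top A: go to q_1, push XA → (q_1, aaabb, XAXZ)
  ε-move, top X: go to q_2, push ε → (q_2, aaabb, AXZ)
  read a, top A: go to q_1, push XA → (q_1, aabb, XAXZ)
  ε-move, top X: go to q_2, push ε → (q_2, aabb, AXZ)
  read a, top A: go to q_1, push XA → (q_1, abb, XAXZ)
  ε-move, top X: go to q_2, push ε → (q_2, abb, AXZ)
  read a, top A: go to q_1, push XA → (q_1, bb, XAXZ)
  ε-move, top X: go to q_2, push ε → (q_2, bb, AXZ)
  read b, top A: go to q_1, push ε → (q_1, b, XZ)
  ε-move, top X: go to q_2, push ε → (q_2, b, Z)
No transition applies at (q_2, b, Z); input not fully consumed.

Reject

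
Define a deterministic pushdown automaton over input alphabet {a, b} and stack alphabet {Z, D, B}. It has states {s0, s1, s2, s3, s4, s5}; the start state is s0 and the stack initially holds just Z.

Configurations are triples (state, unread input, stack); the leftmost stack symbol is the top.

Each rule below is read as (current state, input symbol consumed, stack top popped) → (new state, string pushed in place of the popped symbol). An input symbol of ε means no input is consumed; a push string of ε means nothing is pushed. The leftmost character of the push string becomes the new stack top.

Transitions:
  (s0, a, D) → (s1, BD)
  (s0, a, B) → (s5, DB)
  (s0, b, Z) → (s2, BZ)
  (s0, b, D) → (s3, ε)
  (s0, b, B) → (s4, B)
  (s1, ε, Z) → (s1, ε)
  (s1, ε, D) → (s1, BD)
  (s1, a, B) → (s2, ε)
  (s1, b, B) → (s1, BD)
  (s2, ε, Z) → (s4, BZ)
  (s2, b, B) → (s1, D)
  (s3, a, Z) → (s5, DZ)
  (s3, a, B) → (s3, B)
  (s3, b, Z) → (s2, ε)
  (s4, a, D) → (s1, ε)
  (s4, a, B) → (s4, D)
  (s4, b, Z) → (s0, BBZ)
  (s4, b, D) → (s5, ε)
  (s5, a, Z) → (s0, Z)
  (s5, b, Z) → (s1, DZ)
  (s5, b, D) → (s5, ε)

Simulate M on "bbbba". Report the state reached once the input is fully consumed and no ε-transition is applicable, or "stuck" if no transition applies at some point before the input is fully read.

s2

(s0, bbbba, Z)
  read b, top Z: go to s2, push BZ → (s2, bbba, BZ)
  read b, top B: go to s1, push D → (s1, bba, DZ)
  ε-move, top D: go to s1, push BD → (s1, bba, BDZ)
  read b, top B: go to s1, push BD → (s1, ba, BDDZ)
  read b, top B: go to s1, push BD → (s1, a, BDDDZ)
  read a, top B: go to s2, push ε → (s2, ε, DDDZ)
All input consumed; M is in state s2.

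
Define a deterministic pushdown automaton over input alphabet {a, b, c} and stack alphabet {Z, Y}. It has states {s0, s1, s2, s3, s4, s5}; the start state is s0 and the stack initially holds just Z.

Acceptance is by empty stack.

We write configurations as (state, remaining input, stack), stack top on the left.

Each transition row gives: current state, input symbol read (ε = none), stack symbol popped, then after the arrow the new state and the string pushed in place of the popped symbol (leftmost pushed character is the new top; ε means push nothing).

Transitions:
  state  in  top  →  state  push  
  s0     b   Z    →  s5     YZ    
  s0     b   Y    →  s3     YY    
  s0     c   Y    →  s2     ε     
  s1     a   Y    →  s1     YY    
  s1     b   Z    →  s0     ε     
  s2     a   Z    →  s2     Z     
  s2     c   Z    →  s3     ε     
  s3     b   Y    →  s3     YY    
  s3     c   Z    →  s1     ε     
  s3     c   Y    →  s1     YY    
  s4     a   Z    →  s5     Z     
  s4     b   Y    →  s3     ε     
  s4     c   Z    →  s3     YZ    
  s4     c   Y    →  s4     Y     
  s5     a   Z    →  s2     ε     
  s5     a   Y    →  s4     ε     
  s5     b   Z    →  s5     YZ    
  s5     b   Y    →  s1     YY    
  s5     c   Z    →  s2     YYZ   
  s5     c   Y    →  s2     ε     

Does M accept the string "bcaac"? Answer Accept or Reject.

Accept

(s0, bcaac, Z)
  read b, top Z: go to s5, push YZ → (s5, caac, YZ)
  read c, top Y: go to s2, push ε → (s2, aac, Z)
  read a, top Z: go to s2, push Z → (s2, ac, Z)
  read a, top Z: go to s2, push Z → (s2, c, Z)
  read c, top Z: go to s3, push ε → (s3, ε, ε)
All input consumed and the stack is empty.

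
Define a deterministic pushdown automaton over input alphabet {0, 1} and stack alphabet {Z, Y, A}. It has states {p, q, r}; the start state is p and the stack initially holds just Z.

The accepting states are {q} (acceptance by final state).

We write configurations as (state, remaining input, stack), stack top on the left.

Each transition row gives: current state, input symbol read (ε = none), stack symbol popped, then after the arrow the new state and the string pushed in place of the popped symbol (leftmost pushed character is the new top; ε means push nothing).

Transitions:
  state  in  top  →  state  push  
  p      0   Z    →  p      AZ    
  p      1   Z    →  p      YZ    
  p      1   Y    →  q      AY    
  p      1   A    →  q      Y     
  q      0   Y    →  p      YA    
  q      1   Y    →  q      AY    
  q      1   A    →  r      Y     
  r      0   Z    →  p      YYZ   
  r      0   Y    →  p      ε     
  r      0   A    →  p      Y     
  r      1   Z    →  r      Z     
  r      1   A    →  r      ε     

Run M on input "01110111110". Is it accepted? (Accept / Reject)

Reject

(p, 01110111110, Z) ⊢ (p, 1110111110, AZ) ⊢ (q, 110111110, YZ) ⊢ (q, 10111110, AYZ) ⊢ (r, 0111110, YYZ) ⊢ (p, 111110, YZ) ⊢ (q, 11110, AYZ) ⊢ (r, 1110, YYZ)
No transition applies at (r, 1110, YYZ); input not fully consumed.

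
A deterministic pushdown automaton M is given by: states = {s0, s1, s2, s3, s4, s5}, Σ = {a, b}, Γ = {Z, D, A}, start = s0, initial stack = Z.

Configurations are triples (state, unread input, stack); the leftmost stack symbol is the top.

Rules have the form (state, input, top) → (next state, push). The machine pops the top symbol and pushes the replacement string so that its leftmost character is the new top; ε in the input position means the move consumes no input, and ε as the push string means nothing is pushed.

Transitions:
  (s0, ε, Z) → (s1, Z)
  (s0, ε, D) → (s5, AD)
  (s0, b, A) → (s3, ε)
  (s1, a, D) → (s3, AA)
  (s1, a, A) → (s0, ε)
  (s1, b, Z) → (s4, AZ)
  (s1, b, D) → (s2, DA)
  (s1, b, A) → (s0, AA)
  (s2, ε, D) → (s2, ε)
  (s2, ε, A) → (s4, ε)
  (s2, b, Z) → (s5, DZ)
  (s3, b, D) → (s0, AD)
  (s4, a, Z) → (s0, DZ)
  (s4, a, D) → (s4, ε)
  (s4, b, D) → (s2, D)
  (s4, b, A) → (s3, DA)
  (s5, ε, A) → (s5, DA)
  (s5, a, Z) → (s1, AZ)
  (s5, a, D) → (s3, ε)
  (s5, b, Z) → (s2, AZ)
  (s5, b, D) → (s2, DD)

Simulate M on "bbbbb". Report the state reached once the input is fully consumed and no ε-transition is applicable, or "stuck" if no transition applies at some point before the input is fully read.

(s0, bbbbb, Z)
  ε-move, top Z: go to s1, push Z → (s1, bbbbb, Z)
  read b, top Z: go to s4, push AZ → (s4, bbbb, AZ)
  read b, top A: go to s3, push DA → (s3, bbb, DAZ)
  read b, top D: go to s0, push AD → (s0, bb, ADAZ)
  read b, top A: go to s3, push ε → (s3, b, DAZ)
  read b, top D: go to s0, push AD → (s0, ε, ADAZ)
All input consumed; M is in state s0.

s0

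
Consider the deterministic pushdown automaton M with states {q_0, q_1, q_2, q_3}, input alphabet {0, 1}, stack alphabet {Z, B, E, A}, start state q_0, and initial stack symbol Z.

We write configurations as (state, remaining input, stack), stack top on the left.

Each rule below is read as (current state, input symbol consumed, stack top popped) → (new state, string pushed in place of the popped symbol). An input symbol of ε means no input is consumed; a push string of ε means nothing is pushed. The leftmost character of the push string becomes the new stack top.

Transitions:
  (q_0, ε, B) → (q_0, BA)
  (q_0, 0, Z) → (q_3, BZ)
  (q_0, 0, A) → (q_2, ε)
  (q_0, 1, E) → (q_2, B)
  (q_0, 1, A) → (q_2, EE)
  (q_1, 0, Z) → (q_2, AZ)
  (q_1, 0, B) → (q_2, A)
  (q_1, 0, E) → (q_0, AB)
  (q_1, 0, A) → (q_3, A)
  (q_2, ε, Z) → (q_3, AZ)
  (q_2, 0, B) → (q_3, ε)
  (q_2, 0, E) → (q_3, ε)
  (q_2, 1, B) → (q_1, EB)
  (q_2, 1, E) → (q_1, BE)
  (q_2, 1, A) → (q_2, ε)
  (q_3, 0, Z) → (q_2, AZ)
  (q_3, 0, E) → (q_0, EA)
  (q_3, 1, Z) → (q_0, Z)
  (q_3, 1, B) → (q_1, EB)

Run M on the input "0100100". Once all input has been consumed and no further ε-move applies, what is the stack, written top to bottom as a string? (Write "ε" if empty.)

BBBZ

(q_0, 0100100, Z) ⊢ (q_3, 100100, BZ) ⊢ (q_1, 00100, EBZ) ⊢ (q_0, 0100, ABBZ) ⊢ (q_2, 100, BBZ) ⊢ (q_1, 00, EBBZ) ⊢ (q_0, 0, ABBBZ) ⊢ (q_2, ε, BBBZ)
All input consumed in state q_2 with stack BBBZ.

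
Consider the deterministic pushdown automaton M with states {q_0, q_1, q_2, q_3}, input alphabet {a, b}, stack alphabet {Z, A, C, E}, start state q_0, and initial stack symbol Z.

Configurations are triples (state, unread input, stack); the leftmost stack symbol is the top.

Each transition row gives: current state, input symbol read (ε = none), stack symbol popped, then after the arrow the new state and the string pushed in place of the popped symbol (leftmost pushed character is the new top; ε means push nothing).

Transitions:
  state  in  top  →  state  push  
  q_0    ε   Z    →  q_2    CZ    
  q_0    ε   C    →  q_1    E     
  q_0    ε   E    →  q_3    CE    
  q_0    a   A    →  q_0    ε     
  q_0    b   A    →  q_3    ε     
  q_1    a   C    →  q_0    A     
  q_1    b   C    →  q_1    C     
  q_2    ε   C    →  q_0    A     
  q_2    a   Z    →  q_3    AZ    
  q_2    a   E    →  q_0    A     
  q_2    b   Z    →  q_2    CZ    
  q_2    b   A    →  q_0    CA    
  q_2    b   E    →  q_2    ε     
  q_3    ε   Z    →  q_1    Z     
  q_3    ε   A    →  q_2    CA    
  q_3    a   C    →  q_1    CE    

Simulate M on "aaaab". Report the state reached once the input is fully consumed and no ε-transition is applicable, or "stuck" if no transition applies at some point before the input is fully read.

(q_0, aaaab, Z) ⊢ (q_2, aaaab, CZ) ⊢ (q_0, aaaab, AZ) ⊢ (q_0, aaab, Z) ⊢ (q_2, aaab, CZ) ⊢ (q_0, aaab, AZ) ⊢ (q_0, aab, Z) ⊢ (q_2, aab, CZ) ⊢ (q_0, aab, AZ) ⊢ (q_0, ab, Z) ⊢ (q_2, ab, CZ) ⊢ (q_0, ab, AZ) ⊢ (q_0, b, Z) ⊢ (q_2, b, CZ) ⊢ (q_0, b, AZ) ⊢ (q_3, ε, Z) ⊢ (q_1, ε, Z)
All input consumed; M is in state q_1.

q_1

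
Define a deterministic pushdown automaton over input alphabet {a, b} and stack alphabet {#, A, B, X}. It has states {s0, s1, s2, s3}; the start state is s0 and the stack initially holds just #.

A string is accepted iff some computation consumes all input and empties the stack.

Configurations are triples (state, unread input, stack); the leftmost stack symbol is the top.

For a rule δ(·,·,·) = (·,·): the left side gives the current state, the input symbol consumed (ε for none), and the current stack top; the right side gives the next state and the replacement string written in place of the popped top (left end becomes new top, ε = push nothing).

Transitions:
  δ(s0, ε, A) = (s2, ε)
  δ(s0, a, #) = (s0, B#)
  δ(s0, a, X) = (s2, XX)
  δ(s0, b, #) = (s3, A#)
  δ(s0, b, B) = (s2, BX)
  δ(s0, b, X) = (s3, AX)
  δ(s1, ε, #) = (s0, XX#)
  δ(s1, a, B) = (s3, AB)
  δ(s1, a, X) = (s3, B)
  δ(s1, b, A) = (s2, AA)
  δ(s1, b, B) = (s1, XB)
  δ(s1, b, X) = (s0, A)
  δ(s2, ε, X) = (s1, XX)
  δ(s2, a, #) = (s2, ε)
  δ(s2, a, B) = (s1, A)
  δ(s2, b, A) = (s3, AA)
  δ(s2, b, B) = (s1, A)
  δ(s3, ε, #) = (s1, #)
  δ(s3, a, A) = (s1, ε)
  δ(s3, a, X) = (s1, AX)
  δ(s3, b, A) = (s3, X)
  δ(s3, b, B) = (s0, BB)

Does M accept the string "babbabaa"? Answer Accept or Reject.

(s0, babbabaa, #)
  read b, top #: go to s3, push A# → (s3, abbabaa, A#)
  read a, top A: go to s1, push ε → (s1, bbabaa, #)
  ε-move, top #: go to s0, push XX# → (s0, bbabaa, XX#)
  read b, top X: go to s3, push AX → (s3, babaa, AXX#)
  read b, top A: go to s3, push X → (s3, abaa, XXX#)
  read a, top X: go to s1, push AX → (s1, baa, AXXX#)
  read b, top A: go to s2, push AA → (s2, aa, AAXXX#)
No transition applies at (s2, aa, AAXXX#); input not fully consumed.

Reject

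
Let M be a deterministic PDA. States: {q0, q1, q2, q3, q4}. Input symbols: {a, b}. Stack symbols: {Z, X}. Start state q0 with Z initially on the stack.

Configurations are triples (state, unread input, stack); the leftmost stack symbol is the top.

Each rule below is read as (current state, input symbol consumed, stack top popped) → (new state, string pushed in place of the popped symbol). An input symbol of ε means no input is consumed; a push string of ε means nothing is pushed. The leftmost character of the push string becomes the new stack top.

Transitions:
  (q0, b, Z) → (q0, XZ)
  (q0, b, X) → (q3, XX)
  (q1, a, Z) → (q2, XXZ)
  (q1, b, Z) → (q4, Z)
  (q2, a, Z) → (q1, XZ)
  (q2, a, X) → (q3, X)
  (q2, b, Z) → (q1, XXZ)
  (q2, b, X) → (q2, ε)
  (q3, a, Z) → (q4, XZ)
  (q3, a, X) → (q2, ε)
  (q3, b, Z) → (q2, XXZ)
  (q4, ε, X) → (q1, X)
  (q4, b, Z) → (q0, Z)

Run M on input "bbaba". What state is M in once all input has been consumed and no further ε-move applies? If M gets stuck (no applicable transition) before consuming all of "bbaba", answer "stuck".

(q0, bbaba, Z) ⊢ (q0, baba, XZ) ⊢ (q3, aba, XXZ) ⊢ (q2, ba, XZ) ⊢ (q2, a, Z) ⊢ (q1, ε, XZ)
All input consumed; M is in state q1.

q1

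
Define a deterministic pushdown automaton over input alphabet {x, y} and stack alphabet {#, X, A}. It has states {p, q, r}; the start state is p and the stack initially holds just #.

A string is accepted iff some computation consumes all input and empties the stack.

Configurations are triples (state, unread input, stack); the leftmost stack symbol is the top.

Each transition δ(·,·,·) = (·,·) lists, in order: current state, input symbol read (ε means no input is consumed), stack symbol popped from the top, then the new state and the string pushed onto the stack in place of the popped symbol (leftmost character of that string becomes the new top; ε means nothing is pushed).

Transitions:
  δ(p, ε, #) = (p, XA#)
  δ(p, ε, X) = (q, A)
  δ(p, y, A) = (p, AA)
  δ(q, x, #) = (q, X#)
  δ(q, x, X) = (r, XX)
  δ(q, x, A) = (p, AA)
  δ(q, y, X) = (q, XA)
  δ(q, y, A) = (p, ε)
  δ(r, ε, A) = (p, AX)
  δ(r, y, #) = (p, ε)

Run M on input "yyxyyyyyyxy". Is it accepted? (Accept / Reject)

(p, yyxyyyyyyxy, #)
  ε-move, top #: go to p, push XA# → (p, yyxyyyyyyxy, XA#)
  ε-move, top X: go to q, push A → (q, yyxyyyyyyxy, AA#)
  read y, top A: go to p, push ε → (p, yxyyyyyyxy, A#)
  read y, top A: go to p, push AA → (p, xyyyyyyxy, AA#)
No transition applies at (p, xyyyyyyxy, AA#); input not fully consumed.

Reject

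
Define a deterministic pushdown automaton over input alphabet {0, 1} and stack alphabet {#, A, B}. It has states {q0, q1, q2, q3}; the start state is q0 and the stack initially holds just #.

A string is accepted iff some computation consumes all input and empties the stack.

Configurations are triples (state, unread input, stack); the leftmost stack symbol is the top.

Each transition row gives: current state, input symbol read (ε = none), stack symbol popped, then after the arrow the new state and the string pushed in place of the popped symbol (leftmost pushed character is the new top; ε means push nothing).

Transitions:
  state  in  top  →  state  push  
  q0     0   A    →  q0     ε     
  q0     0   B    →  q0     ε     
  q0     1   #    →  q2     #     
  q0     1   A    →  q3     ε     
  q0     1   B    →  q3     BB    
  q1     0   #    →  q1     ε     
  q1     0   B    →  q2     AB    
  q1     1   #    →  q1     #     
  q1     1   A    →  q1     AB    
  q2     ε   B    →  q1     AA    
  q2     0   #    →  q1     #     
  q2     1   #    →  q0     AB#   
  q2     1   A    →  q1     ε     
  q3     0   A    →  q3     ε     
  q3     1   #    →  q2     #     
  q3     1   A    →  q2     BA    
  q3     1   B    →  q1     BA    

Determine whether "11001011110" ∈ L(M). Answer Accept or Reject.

Accept

(q0, 11001011110, #)
  read 1, top #: go to q2, push # → (q2, 1001011110, #)
  read 1, top #: go to q0, push AB# → (q0, 001011110, AB#)
  read 0, top A: go to q0, push ε → (q0, 01011110, B#)
  read 0, top B: go to q0, push ε → (q0, 1011110, #)
  read 1, top #: go to q2, push # → (q2, 011110, #)
  read 0, top #: go to q1, push # → (q1, 11110, #)
  read 1, top #: go to q1, push # → (q1, 1110, #)
  read 1, top #: go to q1, push # → (q1, 110, #)
  read 1, top #: go to q1, push # → (q1, 10, #)
  read 1, top #: go to q1, push # → (q1, 0, #)
  read 0, top #: go to q1, push ε → (q1, ε, ε)
All input consumed and the stack is empty.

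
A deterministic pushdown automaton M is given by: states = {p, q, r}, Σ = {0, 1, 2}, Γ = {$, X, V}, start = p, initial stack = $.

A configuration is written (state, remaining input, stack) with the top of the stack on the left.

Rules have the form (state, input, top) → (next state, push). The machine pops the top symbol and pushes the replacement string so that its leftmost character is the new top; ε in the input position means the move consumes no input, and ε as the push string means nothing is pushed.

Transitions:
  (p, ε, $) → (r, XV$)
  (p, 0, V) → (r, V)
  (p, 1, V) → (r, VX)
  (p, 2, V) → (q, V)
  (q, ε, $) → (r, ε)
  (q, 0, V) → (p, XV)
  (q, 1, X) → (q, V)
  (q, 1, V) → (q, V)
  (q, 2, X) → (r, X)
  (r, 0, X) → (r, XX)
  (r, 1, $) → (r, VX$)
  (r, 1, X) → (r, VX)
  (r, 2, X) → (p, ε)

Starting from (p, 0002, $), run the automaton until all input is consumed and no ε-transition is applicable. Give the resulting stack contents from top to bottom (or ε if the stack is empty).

XXXV$

(p, 0002, $)
  ε-move, top $: go to r, push XV$ → (r, 0002, XV$)
  read 0, top X: go to r, push XX → (r, 002, XXV$)
  read 0, top X: go to r, push XX → (r, 02, XXXV$)
  read 0, top X: go to r, push XX → (r, 2, XXXXV$)
  read 2, top X: go to p, push ε → (p, ε, XXXV$)
All input consumed in state p with stack XXXV$.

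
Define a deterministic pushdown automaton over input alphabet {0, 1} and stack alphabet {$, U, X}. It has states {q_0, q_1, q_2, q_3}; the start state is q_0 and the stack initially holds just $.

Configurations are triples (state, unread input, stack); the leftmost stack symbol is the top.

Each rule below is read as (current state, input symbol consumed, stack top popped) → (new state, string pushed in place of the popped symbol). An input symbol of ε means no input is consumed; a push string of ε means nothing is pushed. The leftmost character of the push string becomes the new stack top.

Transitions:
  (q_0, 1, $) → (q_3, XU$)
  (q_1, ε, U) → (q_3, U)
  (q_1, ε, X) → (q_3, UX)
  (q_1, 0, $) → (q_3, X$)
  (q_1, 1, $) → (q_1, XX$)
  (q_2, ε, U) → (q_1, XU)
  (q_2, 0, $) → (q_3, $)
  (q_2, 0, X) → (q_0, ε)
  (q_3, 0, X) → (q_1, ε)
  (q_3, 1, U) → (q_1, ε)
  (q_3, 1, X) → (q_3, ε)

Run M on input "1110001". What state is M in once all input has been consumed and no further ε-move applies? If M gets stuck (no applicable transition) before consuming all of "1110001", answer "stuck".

(q_0, 1110001, $) ⊢ (q_3, 110001, XU$) ⊢ (q_3, 10001, U$) ⊢ (q_1, 0001, $) ⊢ (q_3, 001, X$) ⊢ (q_1, 01, $) ⊢ (q_3, 1, X$) ⊢ (q_3, ε, $)
All input consumed; M is in state q_3.

q_3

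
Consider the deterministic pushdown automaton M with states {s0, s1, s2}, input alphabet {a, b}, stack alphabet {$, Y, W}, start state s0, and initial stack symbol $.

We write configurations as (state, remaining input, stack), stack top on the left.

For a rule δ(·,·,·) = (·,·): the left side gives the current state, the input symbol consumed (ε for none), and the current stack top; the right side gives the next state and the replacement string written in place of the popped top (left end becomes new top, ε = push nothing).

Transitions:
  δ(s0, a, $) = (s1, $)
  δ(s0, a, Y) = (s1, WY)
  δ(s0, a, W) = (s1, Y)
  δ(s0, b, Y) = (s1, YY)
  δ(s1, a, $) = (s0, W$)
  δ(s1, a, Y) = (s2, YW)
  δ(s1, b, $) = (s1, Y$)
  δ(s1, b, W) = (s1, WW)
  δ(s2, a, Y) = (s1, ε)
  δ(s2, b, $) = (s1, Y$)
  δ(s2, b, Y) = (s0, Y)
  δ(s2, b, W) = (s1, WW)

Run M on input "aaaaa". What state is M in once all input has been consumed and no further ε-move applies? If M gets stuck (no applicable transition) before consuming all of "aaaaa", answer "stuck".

s1

(s0, aaaaa, $)
  read a, top $: go to s1, push $ → (s1, aaaa, $)
  read a, top $: go to s0, push W$ → (s0, aaa, W$)
  read a, top W: go to s1, push Y → (s1, aa, Y$)
  read a, top Y: go to s2, push YW → (s2, a, YW$)
  read a, top Y: go to s1, push ε → (s1, ε, W$)
All input consumed; M is in state s1.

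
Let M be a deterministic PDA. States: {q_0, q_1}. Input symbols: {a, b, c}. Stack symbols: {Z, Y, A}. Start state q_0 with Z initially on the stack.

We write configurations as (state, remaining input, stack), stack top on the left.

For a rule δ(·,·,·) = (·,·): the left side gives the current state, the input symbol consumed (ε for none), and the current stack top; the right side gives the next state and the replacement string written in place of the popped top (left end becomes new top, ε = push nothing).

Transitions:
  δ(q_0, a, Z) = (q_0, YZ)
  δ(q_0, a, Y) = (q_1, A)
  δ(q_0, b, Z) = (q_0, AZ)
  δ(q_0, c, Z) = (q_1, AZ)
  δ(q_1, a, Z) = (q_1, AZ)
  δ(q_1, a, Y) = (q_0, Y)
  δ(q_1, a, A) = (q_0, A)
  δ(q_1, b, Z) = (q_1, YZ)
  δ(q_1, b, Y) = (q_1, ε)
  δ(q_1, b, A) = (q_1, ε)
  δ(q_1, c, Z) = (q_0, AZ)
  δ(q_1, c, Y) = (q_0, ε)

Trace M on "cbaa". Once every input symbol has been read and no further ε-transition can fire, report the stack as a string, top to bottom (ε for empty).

AZ

(q_0, cbaa, Z) ⊢ (q_1, baa, AZ) ⊢ (q_1, aa, Z) ⊢ (q_1, a, AZ) ⊢ (q_0, ε, AZ)
All input consumed in state q_0 with stack AZ.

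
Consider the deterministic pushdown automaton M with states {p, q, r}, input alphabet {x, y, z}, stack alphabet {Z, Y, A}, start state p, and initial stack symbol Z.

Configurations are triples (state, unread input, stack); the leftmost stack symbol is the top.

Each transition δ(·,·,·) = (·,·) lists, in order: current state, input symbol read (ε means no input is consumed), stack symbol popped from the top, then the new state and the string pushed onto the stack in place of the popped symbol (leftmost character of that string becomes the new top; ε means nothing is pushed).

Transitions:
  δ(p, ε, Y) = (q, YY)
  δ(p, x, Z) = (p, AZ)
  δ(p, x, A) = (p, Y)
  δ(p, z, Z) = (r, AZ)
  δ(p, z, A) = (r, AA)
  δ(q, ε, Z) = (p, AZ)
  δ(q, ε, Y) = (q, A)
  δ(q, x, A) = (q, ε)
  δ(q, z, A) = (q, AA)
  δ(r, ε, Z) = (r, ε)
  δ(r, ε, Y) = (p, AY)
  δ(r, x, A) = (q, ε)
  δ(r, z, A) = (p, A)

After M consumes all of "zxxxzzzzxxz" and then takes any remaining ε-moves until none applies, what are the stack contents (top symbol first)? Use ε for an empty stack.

AAAAZ

(p, zxxxzzzzxxz, Z) ⊢ (r, xxxzzzzxxz, AZ) ⊢ (q, xxzzzzxxz, Z) ⊢ (p, xxzzzzxxz, AZ) ⊢ (p, xzzzzxxz, YZ) ⊢ (q, xzzzzxxz, YYZ) ⊢ (q, xzzzzxxz, AYZ) ⊢ (q, zzzzxxz, YZ) ⊢ (q, zzzzxxz, AZ) ⊢ (q, zzzxxz, AAZ) ⊢ (q, zzxxz, AAAZ) ⊢ (q, zxxz, AAAAZ) ⊢ (q, xxz, AAAAAZ) ⊢ (q, xz, AAAAZ) ⊢ (q, z, AAAZ) ⊢ (q, ε, AAAAZ)
All input consumed in state q with stack AAAAZ.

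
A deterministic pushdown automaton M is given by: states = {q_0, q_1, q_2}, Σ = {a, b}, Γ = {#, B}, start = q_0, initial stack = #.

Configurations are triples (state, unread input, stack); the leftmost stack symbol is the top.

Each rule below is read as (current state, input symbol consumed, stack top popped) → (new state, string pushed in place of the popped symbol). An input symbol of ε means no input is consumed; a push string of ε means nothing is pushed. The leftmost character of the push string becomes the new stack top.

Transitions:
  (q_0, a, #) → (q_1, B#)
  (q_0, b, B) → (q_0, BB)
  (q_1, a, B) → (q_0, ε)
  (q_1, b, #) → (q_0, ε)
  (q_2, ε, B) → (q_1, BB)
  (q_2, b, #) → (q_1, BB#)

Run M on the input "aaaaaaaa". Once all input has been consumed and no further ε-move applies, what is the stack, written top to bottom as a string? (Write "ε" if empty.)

(q_0, aaaaaaaa, #)
  read a, top #: go to q_1, push B# → (q_1, aaaaaaa, B#)
  read a, top B: go to q_0, push ε → (q_0, aaaaaa, #)
  read a, top #: go to q_1, push B# → (q_1, aaaaa, B#)
  read a, top B: go to q_0, push ε → (q_0, aaaa, #)
  read a, top #: go to q_1, push B# → (q_1, aaa, B#)
  read a, top B: go to q_0, push ε → (q_0, aa, #)
  read a, top #: go to q_1, push B# → (q_1, a, B#)
  read a, top B: go to q_0, push ε → (q_0, ε, #)
All input consumed in state q_0 with stack #.

#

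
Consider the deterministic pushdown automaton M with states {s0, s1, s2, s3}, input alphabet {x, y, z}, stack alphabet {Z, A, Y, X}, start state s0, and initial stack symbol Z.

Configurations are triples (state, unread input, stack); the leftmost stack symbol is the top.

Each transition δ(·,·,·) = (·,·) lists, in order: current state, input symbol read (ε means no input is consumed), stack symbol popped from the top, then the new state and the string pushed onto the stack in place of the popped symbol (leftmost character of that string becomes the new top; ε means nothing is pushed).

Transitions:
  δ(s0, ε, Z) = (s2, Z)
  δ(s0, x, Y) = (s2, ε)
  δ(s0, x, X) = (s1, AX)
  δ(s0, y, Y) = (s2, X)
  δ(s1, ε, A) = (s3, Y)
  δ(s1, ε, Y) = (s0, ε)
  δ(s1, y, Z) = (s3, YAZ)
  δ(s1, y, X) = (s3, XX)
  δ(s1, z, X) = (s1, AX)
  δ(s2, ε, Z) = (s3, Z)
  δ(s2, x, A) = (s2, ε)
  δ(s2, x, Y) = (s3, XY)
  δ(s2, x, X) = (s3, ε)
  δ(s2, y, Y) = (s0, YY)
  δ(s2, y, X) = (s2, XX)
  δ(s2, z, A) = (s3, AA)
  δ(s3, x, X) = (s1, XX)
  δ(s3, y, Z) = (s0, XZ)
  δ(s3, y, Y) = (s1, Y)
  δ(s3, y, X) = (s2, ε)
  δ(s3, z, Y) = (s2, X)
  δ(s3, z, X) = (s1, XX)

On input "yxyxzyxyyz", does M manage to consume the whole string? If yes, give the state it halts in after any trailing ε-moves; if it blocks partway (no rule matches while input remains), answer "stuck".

(s0, yxyxzyxyyz, Z) ⊢ (s2, yxyxzyxyyz, Z) ⊢ (s3, yxyxzyxyyz, Z) ⊢ (s0, xyxzyxyyz, XZ) ⊢ (s1, yxzyxyyz, AXZ) ⊢ (s3, yxzyxyyz, YXZ) ⊢ (s1, xzyxyyz, YXZ) ⊢ (s0, xzyxyyz, XZ) ⊢ (s1, zyxyyz, AXZ) ⊢ (s3, zyxyyz, YXZ) ⊢ (s2, yxyyz, XXZ) ⊢ (s2, xyyz, XXXZ) ⊢ (s3, yyz, XXZ) ⊢ (s2, yz, XZ) ⊢ (s2, z, XXZ)
No transition for (s2, z, top X); M blocks with input z remaining.

stuck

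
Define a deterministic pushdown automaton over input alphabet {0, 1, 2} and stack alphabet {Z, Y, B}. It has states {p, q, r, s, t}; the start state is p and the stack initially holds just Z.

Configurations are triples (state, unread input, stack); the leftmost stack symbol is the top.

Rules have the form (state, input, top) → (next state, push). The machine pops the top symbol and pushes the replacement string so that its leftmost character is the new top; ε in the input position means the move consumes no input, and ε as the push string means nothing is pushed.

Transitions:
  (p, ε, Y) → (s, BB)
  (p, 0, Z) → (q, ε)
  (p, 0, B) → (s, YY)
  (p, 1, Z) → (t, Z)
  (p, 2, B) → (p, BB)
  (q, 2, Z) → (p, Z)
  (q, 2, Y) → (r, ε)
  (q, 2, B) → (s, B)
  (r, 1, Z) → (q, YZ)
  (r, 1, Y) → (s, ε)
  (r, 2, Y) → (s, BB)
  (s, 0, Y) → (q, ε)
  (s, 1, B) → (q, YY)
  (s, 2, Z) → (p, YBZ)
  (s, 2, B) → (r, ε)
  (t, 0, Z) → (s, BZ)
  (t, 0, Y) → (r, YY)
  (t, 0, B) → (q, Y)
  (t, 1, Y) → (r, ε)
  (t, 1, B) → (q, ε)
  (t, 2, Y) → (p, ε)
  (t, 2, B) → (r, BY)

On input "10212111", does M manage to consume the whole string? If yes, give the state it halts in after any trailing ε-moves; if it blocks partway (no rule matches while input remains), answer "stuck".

stuck

(p, 10212111, Z)
  read 1, top Z: go to t, push Z → (t, 0212111, Z)
  read 0, top Z: go to s, push BZ → (s, 212111, BZ)
  read 2, top B: go to r, push ε → (r, 12111, Z)
  read 1, top Z: go to q, push YZ → (q, 2111, YZ)
  read 2, top Y: go to r, push ε → (r, 111, Z)
  read 1, top Z: go to q, push YZ → (q, 11, YZ)
No transition for (q, 1, top Y); M blocks with input 11 remaining.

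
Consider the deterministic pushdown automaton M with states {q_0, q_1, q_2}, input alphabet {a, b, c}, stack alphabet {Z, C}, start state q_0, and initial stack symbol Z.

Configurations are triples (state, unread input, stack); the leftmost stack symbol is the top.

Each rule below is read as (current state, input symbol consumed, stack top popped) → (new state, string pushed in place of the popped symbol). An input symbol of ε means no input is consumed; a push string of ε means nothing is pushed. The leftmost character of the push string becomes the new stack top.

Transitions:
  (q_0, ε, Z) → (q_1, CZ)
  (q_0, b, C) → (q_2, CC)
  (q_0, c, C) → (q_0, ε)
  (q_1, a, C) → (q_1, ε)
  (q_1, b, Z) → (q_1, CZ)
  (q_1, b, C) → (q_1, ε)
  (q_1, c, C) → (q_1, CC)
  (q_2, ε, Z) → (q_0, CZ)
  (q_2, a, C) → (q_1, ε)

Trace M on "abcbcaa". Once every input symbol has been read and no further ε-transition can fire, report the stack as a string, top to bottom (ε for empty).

(q_0, abcbcaa, Z)
  ε-move, top Z: go to q_1, push CZ → (q_1, abcbcaa, CZ)
  read a, top C: go to q_1, push ε → (q_1, bcbcaa, Z)
  read b, top Z: go to q_1, push CZ → (q_1, cbcaa, CZ)
  read c, top C: go to q_1, push CC → (q_1, bcaa, CCZ)
  read b, top C: go to q_1, push ε → (q_1, caa, CZ)
  read c, top C: go to q_1, push CC → (q_1, aa, CCZ)
  read a, top C: go to q_1, push ε → (q_1, a, CZ)
  read a, top C: go to q_1, push ε → (q_1, ε, Z)
All input consumed in state q_1 with stack Z.

Z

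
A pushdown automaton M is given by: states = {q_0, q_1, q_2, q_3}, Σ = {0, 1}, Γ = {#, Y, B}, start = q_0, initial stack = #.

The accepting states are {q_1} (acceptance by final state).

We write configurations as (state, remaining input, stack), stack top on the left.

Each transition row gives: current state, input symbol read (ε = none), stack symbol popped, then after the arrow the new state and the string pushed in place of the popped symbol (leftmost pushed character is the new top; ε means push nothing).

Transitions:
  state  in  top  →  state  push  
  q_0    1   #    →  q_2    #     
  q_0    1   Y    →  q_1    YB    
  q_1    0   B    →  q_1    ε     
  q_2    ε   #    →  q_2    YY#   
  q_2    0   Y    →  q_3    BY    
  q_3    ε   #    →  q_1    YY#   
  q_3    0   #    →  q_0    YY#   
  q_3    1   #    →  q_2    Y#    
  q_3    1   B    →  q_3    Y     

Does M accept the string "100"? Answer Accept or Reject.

No computation consumes all input and reaches a final state.

Reject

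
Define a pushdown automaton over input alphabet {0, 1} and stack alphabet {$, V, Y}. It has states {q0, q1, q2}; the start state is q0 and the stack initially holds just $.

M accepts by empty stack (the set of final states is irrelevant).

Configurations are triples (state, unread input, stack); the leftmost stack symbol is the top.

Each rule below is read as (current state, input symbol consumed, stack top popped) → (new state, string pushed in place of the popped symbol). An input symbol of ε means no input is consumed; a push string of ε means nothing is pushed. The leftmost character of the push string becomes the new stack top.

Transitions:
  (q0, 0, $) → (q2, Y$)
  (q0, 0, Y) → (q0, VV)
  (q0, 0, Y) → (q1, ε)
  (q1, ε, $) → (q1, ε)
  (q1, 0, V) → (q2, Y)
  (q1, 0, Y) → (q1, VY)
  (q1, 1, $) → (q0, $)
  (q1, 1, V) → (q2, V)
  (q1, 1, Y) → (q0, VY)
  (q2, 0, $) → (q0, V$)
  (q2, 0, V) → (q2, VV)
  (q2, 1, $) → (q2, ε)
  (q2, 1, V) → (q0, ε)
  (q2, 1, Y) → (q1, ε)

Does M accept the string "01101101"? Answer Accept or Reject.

One accepting computation: (q0, 01101101, $) ⊢ (q2, 1101101, Y$) ⊢ (q1, 101101, $) ⊢ (q0, 01101, $) ⊢ (q2, 1101, Y$) ⊢ (q1, 101, $) ⊢ (q0, 01, $) ⊢ (q2, 1, Y$) ⊢ (q1, ε, $) ⊢ (q1, ε, ε)
All input consumed and the stack is empty.

Accept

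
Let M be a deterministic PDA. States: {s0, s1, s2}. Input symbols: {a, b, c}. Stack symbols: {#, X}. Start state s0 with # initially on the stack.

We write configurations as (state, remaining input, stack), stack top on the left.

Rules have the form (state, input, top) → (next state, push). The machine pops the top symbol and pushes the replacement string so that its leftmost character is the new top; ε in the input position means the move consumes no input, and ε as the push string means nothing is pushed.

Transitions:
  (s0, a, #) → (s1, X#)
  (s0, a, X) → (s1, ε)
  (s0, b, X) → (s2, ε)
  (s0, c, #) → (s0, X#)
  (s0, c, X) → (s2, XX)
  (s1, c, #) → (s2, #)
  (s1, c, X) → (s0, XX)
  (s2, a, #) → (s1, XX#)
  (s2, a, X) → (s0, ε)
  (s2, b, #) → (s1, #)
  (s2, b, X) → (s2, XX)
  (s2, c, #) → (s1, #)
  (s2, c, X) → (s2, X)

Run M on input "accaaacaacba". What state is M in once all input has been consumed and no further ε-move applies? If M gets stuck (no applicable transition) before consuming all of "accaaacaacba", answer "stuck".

stuck

(s0, accaaacaacba, #)
  read a, top #: go to s1, push X# → (s1, ccaaacaacba, X#)
  read c, top X: go to s0, push XX → (s0, caaacaacba, XX#)
  read c, top X: go to s2, push XX → (s2, aaacaacba, XXX#)
  read a, top X: go to s0, push ε → (s0, aacaacba, XX#)
  read a, top X: go to s1, push ε → (s1, acaacba, X#)
No transition for (s1, a, top X); M blocks with input acaacba remaining.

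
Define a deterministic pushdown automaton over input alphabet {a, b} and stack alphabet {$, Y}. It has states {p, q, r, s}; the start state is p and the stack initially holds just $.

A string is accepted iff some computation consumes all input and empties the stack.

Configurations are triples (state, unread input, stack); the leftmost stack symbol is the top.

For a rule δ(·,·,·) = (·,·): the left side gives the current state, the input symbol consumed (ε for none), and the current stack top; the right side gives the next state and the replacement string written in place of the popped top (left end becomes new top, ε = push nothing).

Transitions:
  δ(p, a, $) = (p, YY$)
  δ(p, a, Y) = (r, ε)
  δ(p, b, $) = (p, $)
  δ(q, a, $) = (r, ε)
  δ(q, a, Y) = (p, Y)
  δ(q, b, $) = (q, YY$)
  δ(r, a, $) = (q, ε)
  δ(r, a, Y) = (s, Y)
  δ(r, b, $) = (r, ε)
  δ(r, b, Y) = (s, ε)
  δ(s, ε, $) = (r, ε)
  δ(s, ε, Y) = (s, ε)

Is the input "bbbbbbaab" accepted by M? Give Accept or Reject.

Accept

(p, bbbbbbaab, $)
  read b, top $: go to p, push $ → (p, bbbbbaab, $)
  read b, top $: go to p, push $ → (p, bbbbaab, $)
  read b, top $: go to p, push $ → (p, bbbaab, $)
  read b, top $: go to p, push $ → (p, bbaab, $)
  read b, top $: go to p, push $ → (p, baab, $)
  read b, top $: go to p, push $ → (p, aab, $)
  read a, top $: go to p, push YY$ → (p, ab, YY$)
  read a, top Y: go to r, push ε → (r, b, Y$)
  read b, top Y: go to s, push ε → (s, ε, $)
  ε-move, top $: go to r, push ε → (r, ε, ε)
All input consumed and the stack is empty.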